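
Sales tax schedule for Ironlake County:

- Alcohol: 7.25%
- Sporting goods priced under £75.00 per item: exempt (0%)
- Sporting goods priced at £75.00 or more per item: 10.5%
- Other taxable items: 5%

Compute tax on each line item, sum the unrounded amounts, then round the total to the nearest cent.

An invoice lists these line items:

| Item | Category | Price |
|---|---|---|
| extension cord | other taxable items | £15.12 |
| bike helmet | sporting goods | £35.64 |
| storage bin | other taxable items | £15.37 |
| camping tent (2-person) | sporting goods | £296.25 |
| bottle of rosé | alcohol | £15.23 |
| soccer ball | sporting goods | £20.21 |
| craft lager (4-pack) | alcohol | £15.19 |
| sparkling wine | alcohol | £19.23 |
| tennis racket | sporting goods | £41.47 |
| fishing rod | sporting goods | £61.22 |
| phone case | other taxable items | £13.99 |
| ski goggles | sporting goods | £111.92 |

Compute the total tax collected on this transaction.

£48.68

Extension cord £15.12: other taxable items → 5% → £0.756
Bike helmet £35.64: sporting goods, under £75.00 → 0% → £0.00
Storage bin £15.37: other taxable items → 5% → £0.7685
Camping tent (2-person) £296.25: sporting goods, £75.00 or more → 10.5% → £31.10625
Bottle of rosé £15.23: alcohol → 7.25% → £1.104175
Soccer ball £20.21: sporting goods, under £75.00 → 0% → £0.00
Craft lager (4-pack) £15.19: alcohol → 7.25% → £1.101275
Sparkling wine £19.23: alcohol → 7.25% → £1.394175
Tennis racket £41.47: sporting goods, under £75.00 → 0% → £0.00
Fishing rod £61.22: sporting goods, under £75.00 → 0% → £0.00
Phone case £13.99: other taxable items → 5% → £0.6995
Ski goggles £111.92: sporting goods, £75.00 or more → 10.5% → £11.7516
Unrounded tax sum = £48.681475 → £48.68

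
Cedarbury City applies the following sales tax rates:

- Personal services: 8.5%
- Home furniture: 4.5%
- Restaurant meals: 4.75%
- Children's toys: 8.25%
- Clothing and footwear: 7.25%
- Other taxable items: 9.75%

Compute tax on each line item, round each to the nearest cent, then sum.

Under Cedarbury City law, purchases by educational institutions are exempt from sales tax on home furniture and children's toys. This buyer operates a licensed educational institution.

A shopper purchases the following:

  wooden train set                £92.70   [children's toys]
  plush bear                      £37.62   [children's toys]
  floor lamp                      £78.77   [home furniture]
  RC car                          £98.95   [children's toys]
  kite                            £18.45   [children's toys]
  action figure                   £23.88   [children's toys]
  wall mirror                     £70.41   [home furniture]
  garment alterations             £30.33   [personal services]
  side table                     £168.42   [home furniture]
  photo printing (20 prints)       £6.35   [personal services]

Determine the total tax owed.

Wooden train set £92.70: children's toys, buyer-exempt → 0% → £0.00
Plush bear £37.62: children's toys, buyer-exempt → 0% → £0.00
Floor lamp £78.77: home furniture, buyer-exempt → 0% → £0.00
RC car £98.95: children's toys, buyer-exempt → 0% → £0.00
Kite £18.45: children's toys, buyer-exempt → 0% → £0.00
Action figure £23.88: children's toys, buyer-exempt → 0% → £0.00
Wall mirror £70.41: home furniture, buyer-exempt → 0% → £0.00
Garment alterations £30.33: personal services → 8.5% → £2.58
Side table £168.42: home furniture, buyer-exempt → 0% → £0.00
Photo printing (20 prints) £6.35: personal services → 8.5% → £0.54
Total tax = £2.58 + £0.54 = £3.12

£3.12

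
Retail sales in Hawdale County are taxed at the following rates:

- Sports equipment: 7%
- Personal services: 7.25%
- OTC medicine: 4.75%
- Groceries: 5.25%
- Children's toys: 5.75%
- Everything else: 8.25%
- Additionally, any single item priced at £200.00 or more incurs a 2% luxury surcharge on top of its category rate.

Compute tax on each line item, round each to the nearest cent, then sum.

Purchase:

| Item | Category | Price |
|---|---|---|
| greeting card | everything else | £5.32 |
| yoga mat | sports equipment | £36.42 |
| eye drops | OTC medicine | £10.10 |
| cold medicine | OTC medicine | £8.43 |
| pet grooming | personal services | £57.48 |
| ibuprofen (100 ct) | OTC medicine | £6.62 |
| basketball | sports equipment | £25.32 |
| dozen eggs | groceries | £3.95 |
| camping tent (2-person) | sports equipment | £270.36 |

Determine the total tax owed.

£34.66

Greeting card £5.32: everything else → 8.25% → £0.44
Yoga mat £36.42: sports equipment → 7% → £2.55
Eye drops £10.10: OTC medicine → 4.75% → £0.48
Cold medicine £8.43: OTC medicine → 4.75% → £0.40
Pet grooming £57.48: personal services → 7.25% → £4.17
Ibuprofen (100 ct) £6.62: OTC medicine → 4.75% → £0.31
Basketball £25.32: sports equipment → 7% → £1.77
Dozen eggs £3.95: groceries → 5.25% → £0.21
Camping tent (2-person) £270.36: sports equipment → 7% + 2% surcharge = 9% → £24.33
Total tax = £0.44 + £2.55 + £0.48 + £0.40 + £4.17 + £0.31 + £1.77 + £0.21 + £24.33 = £34.66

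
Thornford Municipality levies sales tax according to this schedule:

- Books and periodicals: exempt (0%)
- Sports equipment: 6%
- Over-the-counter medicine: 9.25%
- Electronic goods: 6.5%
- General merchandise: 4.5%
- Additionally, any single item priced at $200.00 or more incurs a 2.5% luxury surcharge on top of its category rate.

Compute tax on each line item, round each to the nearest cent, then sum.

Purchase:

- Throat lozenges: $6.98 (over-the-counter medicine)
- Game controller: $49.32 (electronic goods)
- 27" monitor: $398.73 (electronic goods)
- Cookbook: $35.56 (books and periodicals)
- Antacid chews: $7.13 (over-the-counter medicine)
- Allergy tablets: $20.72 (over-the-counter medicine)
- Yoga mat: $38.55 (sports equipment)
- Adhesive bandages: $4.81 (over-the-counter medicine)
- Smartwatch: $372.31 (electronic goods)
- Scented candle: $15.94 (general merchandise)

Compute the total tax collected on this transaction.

Throat lozenges $6.98: over-the-counter medicine → 9.25% → $0.65
Game controller $49.32: electronic goods → 6.5% → $3.21
27" monitor $398.73: electronic goods → 6.5% + 2.5% surcharge = 9% → $35.89
Cookbook $35.56: books and periodicals → 0% → $0.00
Antacid chews $7.13: over-the-counter medicine → 9.25% → $0.66
Allergy tablets $20.72: over-the-counter medicine → 9.25% → $1.92
Yoga mat $38.55: sports equipment → 6% → $2.31
Adhesive bandages $4.81: over-the-counter medicine → 9.25% → $0.44
Smartwatch $372.31: electronic goods → 6.5% + 2.5% surcharge = 9% → $33.51
Scented candle $15.94: general merchandise → 4.5% → $0.72
Total tax = $0.65 + $3.21 + $35.89 + $0.66 + $1.92 + $2.31 + $0.44 + $33.51 + $0.72 = $79.31

$79.31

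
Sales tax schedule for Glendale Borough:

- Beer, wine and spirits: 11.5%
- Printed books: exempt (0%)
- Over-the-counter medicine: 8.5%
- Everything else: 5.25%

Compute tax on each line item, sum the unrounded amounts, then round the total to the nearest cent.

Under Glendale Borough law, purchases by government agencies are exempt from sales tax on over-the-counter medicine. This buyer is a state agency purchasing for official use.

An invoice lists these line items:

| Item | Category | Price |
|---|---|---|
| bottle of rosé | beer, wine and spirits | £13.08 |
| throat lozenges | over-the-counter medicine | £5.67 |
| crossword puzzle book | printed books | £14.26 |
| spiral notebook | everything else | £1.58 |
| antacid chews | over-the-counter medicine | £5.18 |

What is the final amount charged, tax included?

£41.36

Bottle of rosé £13.08: beer, wine and spirits → 11.5% → £1.5042
Throat lozenges £5.67: over-the-counter medicine, buyer-exempt → 0% → £0.00
Crossword puzzle book £14.26: printed books → 0% → £0.00
Spiral notebook £1.58: everything else → 5.25% → £0.08295
Antacid chews £5.18: over-the-counter medicine, buyer-exempt → 0% → £0.00
Subtotal = £39.77; unrounded tax = £1.58715 → £1.59; total due = £41.36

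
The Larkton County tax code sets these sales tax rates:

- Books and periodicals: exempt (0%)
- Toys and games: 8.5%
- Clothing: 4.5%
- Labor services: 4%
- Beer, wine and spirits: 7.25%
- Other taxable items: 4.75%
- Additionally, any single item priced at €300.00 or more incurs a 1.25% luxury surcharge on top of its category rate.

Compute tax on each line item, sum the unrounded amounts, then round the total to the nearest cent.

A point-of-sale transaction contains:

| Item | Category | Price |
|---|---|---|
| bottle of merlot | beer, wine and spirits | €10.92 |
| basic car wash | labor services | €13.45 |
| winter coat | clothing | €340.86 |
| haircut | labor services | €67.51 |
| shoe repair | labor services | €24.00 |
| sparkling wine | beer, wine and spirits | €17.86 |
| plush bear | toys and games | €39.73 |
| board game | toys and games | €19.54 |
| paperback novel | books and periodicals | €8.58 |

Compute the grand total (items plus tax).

Bottle of merlot €10.92: beer, wine and spirits → 7.25% → €0.7917
Basic car wash €13.45: labor services → 4% → €0.538
Winter coat €340.86: clothing → 4.5% + 1.25% surcharge = 5.75% → €19.59945
Haircut €67.51: labor services → 4% → €2.7004
Shoe repair €24.00: labor services → 4% → €0.96
Sparkling wine €17.86: beer, wine and spirits → 7.25% → €1.29485
Plush bear €39.73: toys and games → 8.5% → €3.37705
Board game €19.54: toys and games → 8.5% → €1.6609
Paperback novel €8.58: books and periodicals → 0% → €0.00
Subtotal = €542.45; unrounded tax = €30.92235 → €30.92; total due = €573.37

€573.37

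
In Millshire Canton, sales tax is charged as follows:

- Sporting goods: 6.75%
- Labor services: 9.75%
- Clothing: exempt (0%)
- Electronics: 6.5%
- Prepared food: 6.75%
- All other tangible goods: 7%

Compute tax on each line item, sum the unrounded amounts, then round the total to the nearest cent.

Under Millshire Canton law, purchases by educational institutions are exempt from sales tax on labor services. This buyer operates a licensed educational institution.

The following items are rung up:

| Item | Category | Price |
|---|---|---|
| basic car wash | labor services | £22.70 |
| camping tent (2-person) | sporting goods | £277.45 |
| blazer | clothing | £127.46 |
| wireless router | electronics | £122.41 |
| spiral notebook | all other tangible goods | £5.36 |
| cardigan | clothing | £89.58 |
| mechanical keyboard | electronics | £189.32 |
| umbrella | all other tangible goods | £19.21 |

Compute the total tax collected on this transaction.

£40.71

Basic car wash £22.70: labor services, buyer-exempt → 0% → £0.00
Camping tent (2-person) £277.45: sporting goods → 6.75% → £18.727875
Blazer £127.46: clothing → 0% → £0.00
Wireless router £122.41: electronics → 6.5% → £7.95665
Spiral notebook £5.36: all other tangible goods → 7% → £0.3752
Cardigan £89.58: clothing → 0% → £0.00
Mechanical keyboard £189.32: electronics → 6.5% → £12.3058
Umbrella £19.21: all other tangible goods → 7% → £1.3447
Unrounded tax sum = £40.710225 → £40.71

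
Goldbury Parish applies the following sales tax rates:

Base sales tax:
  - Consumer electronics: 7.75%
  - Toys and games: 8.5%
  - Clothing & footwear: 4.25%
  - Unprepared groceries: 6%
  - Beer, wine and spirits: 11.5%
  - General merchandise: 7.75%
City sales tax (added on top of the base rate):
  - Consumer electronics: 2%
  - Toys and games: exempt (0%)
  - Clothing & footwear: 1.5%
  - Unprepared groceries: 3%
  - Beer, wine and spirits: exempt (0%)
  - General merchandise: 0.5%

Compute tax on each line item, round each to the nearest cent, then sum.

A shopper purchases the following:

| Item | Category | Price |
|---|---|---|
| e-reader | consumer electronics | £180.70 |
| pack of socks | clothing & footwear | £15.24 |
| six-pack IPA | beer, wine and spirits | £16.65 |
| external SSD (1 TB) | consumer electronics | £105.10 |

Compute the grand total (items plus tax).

E-reader £180.70: consumer electronics → 7.75% + 2% city = 9.75% → £17.62
Pack of socks £15.24: clothing & footwear → 4.25% + 1.5% city = 5.75% → £0.88
Six-pack IPA £16.65: beer, wine and spirits → 11.5% + 0% city = 11.5% → £1.91
External SSD (1 TB) £105.10: consumer electronics → 7.75% + 2% city = 9.75% → £10.25
Subtotal = £317.69; tax = £30.66; total due = £348.35

£348.35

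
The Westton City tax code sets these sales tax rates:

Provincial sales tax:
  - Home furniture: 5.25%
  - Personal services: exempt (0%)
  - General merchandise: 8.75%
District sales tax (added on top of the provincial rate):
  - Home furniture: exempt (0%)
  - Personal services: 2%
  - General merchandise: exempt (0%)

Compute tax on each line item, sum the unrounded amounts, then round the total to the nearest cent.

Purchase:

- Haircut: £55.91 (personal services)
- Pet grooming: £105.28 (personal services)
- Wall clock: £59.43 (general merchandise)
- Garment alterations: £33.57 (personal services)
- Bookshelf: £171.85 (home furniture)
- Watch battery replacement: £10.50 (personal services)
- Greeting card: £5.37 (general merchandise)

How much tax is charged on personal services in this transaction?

Haircut £55.91: personal services → 0% + 2% district = 2% → £1.1182
Pet grooming £105.28: personal services → 0% + 2% district = 2% → £2.1056
Garment alterations £33.57: personal services → 0% + 2% district = 2% → £0.6714
Watch battery replacement £10.50: personal services → 0% + 2% district = 2% → £0.21
Tax on personal services: unrounded sum = £4.1052 → £4.11

£4.11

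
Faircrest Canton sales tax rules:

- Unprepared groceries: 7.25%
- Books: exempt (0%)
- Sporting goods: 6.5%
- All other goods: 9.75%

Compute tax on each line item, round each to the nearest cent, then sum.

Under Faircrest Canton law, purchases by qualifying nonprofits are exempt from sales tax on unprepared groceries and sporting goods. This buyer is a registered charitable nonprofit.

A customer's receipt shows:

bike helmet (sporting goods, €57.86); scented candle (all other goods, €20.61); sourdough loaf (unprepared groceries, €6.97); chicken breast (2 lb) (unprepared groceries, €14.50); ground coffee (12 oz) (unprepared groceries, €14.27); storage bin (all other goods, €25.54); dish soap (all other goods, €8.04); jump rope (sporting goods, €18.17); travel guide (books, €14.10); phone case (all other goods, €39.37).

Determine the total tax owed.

€9.12

Bike helmet €57.86: sporting goods, buyer-exempt → 0% → €0.00
Scented candle €20.61: all other goods → 9.75% → €2.01
Sourdough loaf €6.97: unprepared groceries, buyer-exempt → 0% → €0.00
Chicken breast (2 lb) €14.50: unprepared groceries, buyer-exempt → 0% → €0.00
Ground coffee (12 oz) €14.27: unprepared groceries, buyer-exempt → 0% → €0.00
Storage bin €25.54: all other goods → 9.75% → €2.49
Dish soap €8.04: all other goods → 9.75% → €0.78
Jump rope €18.17: sporting goods, buyer-exempt → 0% → €0.00
Travel guide €14.10: books → 0% → €0.00
Phone case €39.37: all other goods → 9.75% → €3.84
Total tax = €2.01 + €2.49 + €0.78 + €3.84 = €9.12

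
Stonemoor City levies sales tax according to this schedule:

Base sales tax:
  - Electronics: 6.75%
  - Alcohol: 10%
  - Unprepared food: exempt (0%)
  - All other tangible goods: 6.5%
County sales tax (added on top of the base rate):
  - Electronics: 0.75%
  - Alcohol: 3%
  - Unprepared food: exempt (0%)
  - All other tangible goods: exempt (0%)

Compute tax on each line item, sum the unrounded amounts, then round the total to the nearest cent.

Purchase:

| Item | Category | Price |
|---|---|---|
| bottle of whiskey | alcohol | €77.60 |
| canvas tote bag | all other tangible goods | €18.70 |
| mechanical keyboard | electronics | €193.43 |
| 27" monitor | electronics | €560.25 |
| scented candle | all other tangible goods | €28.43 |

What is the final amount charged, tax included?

Bottle of whiskey €77.60: alcohol → 10% + 3% county = 13% → €10.088
Canvas tote bag €18.70: all other tangible goods → 6.5% + 0% county = 6.5% → €1.2155
Mechanical keyboard €193.43: electronics → 6.75% + 0.75% county = 7.5% → €14.50725
27" monitor €560.25: electronics → 6.75% + 0.75% county = 7.5% → €42.01875
Scented candle €28.43: all other tangible goods → 6.5% + 0% county = 6.5% → €1.84795
Subtotal = €878.41; unrounded tax = €69.67745 → €69.68; total due = €948.09

€948.09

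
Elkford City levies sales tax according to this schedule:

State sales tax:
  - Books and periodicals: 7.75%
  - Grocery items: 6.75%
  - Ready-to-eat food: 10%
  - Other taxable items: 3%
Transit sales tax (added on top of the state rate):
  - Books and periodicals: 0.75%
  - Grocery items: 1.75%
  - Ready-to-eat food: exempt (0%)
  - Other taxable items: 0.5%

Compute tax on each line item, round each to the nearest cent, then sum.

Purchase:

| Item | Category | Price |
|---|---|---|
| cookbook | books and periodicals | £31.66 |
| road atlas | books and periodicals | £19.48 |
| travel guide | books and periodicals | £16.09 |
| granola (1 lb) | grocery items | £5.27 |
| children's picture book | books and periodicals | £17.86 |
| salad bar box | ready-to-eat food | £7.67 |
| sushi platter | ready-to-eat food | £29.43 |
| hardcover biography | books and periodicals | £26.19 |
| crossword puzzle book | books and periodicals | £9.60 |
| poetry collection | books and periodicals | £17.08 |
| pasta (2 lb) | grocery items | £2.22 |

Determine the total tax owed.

£16.09

Cookbook £31.66: books and periodicals → 7.75% + 0.75% transit = 8.5% → £2.69
Road atlas £19.48: books and periodicals → 7.75% + 0.75% transit = 8.5% → £1.66
Travel guide £16.09: books and periodicals → 7.75% + 0.75% transit = 8.5% → £1.37
Granola (1 lb) £5.27: grocery items → 6.75% + 1.75% transit = 8.5% → £0.45
Children's picture book £17.86: books and periodicals → 7.75% + 0.75% transit = 8.5% → £1.52
Salad bar box £7.67: ready-to-eat food → 10% + 0% transit = 10% → £0.77
Sushi platter £29.43: ready-to-eat food → 10% + 0% transit = 10% → £2.94
Hardcover biography £26.19: books and periodicals → 7.75% + 0.75% transit = 8.5% → £2.23
Crossword puzzle book £9.60: books and periodicals → 7.75% + 0.75% transit = 8.5% → £0.82
Poetry collection £17.08: books and periodicals → 7.75% + 0.75% transit = 8.5% → £1.45
Pasta (2 lb) £2.22: grocery items → 6.75% + 1.75% transit = 8.5% → £0.19
Total tax = £2.69 + £1.66 + £1.37 + £0.45 + £1.52 + £0.77 + £2.94 + £2.23 + £0.82 + £1.45 + £0.19 = £16.09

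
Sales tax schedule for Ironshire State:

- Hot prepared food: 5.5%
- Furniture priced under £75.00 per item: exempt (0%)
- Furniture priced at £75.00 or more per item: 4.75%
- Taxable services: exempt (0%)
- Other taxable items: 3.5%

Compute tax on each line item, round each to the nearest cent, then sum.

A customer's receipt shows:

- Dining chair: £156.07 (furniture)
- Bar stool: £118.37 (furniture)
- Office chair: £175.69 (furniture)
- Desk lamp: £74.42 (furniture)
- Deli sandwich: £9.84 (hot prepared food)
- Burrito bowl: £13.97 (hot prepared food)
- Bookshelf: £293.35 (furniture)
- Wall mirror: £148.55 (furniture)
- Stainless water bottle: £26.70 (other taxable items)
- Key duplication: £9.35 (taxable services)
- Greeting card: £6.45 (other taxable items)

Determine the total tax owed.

Dining chair £156.07: furniture, £75.00 or more → 4.75% → £7.41
Bar stool £118.37: furniture, £75.00 or more → 4.75% → £5.62
Office chair £175.69: furniture, £75.00 or more → 4.75% → £8.35
Desk lamp £74.42: furniture, under £75.00 → 0% → £0.00
Deli sandwich £9.84: hot prepared food → 5.5% → £0.54
Burrito bowl £13.97: hot prepared food → 5.5% → £0.77
Bookshelf £293.35: furniture, £75.00 or more → 4.75% → £13.93
Wall mirror £148.55: furniture, £75.00 or more → 4.75% → £7.06
Stainless water bottle £26.70: other taxable items → 3.5% → £0.93
Key duplication £9.35: taxable services → 0% → £0.00
Greeting card £6.45: other taxable items → 3.5% → £0.23
Total tax = £7.41 + £5.62 + £8.35 + £0.54 + £0.77 + £13.93 + £7.06 + £0.93 + £0.23 = £44.84

£44.84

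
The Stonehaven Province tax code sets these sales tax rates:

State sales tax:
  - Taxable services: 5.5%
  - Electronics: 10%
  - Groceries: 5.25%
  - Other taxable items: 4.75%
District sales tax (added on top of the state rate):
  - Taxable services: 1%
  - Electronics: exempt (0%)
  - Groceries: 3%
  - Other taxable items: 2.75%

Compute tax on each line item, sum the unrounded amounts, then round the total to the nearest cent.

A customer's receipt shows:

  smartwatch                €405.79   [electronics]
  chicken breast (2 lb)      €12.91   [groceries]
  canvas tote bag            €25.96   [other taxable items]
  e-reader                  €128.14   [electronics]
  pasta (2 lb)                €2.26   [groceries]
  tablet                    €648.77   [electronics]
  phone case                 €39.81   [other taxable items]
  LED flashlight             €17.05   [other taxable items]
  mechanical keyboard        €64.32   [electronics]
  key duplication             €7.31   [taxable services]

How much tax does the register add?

€132.64

Smartwatch €405.79: electronics → 10% + 0% district = 10% → €40.579
Chicken breast (2 lb) €12.91: groceries → 5.25% + 3% district = 8.25% → €1.065075
Canvas tote bag €25.96: other taxable items → 4.75% + 2.75% district = 7.5% → €1.947
E-reader €128.14: electronics → 10% + 0% district = 10% → €12.814
Pasta (2 lb) €2.26: groceries → 5.25% + 3% district = 8.25% → €0.18645
Tablet €648.77: electronics → 10% + 0% district = 10% → €64.877
Phone case €39.81: other taxable items → 4.75% + 2.75% district = 7.5% → €2.98575
LED flashlight €17.05: other taxable items → 4.75% + 2.75% district = 7.5% → €1.27875
Mechanical keyboard €64.32: electronics → 10% + 0% district = 10% → €6.432
Key duplication €7.31: taxable services → 5.5% + 1% district = 6.5% → €0.47515
Unrounded tax sum = €132.640175 → €132.64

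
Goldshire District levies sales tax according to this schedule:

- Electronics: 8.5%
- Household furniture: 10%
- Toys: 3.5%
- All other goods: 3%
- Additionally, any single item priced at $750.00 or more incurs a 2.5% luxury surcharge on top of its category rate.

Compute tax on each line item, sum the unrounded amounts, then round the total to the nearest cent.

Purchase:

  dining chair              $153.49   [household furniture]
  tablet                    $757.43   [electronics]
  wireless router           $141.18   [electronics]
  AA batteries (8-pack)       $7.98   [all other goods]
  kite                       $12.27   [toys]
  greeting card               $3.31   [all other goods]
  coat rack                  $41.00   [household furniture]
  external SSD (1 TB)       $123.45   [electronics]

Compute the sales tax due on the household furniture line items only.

$19.45

Dining chair $153.49: household furniture → 10% → $15.349
Coat rack $41.00: household furniture → 10% → $4.10
Tax on household furniture: unrounded sum = $19.449 → $19.45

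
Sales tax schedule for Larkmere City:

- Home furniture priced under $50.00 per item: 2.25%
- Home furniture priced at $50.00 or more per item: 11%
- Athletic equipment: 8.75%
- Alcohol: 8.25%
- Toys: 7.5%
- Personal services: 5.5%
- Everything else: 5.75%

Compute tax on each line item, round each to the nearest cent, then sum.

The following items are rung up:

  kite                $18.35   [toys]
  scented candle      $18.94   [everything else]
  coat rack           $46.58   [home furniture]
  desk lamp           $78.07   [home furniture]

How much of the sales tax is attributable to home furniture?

Coat rack $46.58: home furniture, under $50.00 → 2.25% → $1.05
Desk lamp $78.07: home furniture, $50.00 or more → 11% → $8.59
Tax on home furniture = $1.05 + $8.59 = $9.64

$9.64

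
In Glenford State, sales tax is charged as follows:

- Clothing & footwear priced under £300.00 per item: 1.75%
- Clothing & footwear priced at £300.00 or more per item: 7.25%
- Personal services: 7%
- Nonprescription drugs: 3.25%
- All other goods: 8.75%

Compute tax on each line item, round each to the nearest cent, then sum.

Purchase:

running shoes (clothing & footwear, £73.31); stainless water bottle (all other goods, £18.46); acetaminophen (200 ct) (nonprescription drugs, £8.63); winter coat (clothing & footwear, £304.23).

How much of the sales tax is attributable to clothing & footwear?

Running shoes £73.31: clothing & footwear, under £300.00 → 1.75% → £1.28
Winter coat £304.23: clothing & footwear, £300.00 or more → 7.25% → £22.06
Tax on clothing & footwear = £1.28 + £22.06 = £23.34

£23.34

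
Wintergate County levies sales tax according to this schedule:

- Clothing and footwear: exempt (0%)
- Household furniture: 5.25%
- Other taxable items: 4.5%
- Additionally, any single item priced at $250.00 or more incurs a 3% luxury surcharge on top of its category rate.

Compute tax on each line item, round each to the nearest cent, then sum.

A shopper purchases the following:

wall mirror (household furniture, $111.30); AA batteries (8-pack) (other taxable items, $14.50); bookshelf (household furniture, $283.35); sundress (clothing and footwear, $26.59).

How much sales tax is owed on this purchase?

Wall mirror $111.30: household furniture → 5.25% → $5.84
AA batteries (8-pack) $14.50: other taxable items → 4.5% → $0.65
Bookshelf $283.35: household furniture → 5.25% + 3% surcharge = 8.25% → $23.38
Sundress $26.59: clothing and footwear → 0% → $0.00
Total tax = $5.84 + $0.65 + $23.38 = $29.87

$29.87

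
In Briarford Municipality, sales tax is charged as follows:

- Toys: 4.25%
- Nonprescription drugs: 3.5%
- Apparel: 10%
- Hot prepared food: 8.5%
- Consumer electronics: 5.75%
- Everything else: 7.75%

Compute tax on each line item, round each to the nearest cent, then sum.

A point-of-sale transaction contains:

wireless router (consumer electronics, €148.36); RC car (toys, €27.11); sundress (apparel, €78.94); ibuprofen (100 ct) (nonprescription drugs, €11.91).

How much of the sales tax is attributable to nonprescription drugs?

Ibuprofen (100 ct) €11.91: nonprescription drugs → 3.5% → €0.42
Tax on nonprescription drugs = €0.42

€0.42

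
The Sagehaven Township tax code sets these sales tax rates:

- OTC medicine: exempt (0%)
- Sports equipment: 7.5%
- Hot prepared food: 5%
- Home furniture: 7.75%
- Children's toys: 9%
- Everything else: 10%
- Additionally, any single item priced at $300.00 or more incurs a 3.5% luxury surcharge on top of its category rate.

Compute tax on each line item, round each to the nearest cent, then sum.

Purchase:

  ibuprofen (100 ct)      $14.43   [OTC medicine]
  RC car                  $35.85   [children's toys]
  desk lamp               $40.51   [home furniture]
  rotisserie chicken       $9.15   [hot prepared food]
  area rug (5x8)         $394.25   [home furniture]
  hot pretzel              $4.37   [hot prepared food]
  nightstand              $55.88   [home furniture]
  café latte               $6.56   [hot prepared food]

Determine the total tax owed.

$56.06

Ibuprofen (100 ct) $14.43: OTC medicine → 0% → $0.00
RC car $35.85: children's toys → 9% → $3.23
Desk lamp $40.51: home furniture → 7.75% → $3.14
Rotisserie chicken $9.15: hot prepared food → 5% → $0.46
Area rug (5x8) $394.25: home furniture → 7.75% + 3.5% surcharge = 11.25% → $44.35
Hot pretzel $4.37: hot prepared food → 5% → $0.22
Nightstand $55.88: home furniture → 7.75% → $4.33
Café latte $6.56: hot prepared food → 5% → $0.33
Total tax = $3.23 + $3.14 + $0.46 + $44.35 + $0.22 + $4.33 + $0.33 = $56.06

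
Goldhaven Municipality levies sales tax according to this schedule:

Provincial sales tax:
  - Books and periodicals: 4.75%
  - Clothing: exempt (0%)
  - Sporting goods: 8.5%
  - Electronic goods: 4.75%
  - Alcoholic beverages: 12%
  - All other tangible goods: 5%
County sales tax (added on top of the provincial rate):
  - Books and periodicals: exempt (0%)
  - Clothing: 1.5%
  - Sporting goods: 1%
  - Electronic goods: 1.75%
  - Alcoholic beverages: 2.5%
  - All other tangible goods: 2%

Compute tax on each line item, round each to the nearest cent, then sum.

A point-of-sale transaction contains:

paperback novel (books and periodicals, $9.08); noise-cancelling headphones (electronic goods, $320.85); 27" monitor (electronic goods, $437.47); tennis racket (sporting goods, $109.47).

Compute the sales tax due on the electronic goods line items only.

$49.30

Noise-cancelling headphones $320.85: electronic goods → 4.75% + 1.75% county = 6.5% → $20.86
27" monitor $437.47: electronic goods → 4.75% + 1.75% county = 6.5% → $28.44
Tax on electronic goods = $20.86 + $28.44 = $49.30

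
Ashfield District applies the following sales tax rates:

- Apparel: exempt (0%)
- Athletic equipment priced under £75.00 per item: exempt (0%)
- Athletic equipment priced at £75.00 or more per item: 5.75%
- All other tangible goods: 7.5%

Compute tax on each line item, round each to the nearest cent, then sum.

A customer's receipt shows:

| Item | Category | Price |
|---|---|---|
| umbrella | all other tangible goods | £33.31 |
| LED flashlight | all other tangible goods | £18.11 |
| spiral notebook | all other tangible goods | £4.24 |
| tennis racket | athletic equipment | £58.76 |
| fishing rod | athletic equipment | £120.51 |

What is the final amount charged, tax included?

Umbrella £33.31: all other tangible goods → 7.5% → £2.50
LED flashlight £18.11: all other tangible goods → 7.5% → £1.36
Spiral notebook £4.24: all other tangible goods → 7.5% → £0.32
Tennis racket £58.76: athletic equipment, under £75.00 → 0% → £0.00
Fishing rod £120.51: athletic equipment, £75.00 or more → 5.75% → £6.93
Subtotal = £234.93; tax = £11.11; total due = £246.04

£246.04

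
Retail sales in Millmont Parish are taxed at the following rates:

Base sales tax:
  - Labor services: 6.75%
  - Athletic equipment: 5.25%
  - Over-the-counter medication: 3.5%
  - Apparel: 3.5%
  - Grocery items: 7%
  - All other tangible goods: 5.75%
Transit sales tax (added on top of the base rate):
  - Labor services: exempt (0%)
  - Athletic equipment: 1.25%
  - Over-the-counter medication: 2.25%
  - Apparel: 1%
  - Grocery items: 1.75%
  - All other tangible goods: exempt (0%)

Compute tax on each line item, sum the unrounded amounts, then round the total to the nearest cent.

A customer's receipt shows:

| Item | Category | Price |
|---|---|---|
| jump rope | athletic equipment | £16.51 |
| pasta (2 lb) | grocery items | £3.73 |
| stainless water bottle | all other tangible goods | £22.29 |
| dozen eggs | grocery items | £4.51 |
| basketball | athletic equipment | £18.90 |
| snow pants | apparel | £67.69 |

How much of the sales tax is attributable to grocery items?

Pasta (2 lb) £3.73: grocery items → 7% + 1.75% transit = 8.75% → £0.326375
Dozen eggs £4.51: grocery items → 7% + 1.75% transit = 8.75% → £0.394625
Tax on grocery items: unrounded sum = £0.721 → £0.72

£0.72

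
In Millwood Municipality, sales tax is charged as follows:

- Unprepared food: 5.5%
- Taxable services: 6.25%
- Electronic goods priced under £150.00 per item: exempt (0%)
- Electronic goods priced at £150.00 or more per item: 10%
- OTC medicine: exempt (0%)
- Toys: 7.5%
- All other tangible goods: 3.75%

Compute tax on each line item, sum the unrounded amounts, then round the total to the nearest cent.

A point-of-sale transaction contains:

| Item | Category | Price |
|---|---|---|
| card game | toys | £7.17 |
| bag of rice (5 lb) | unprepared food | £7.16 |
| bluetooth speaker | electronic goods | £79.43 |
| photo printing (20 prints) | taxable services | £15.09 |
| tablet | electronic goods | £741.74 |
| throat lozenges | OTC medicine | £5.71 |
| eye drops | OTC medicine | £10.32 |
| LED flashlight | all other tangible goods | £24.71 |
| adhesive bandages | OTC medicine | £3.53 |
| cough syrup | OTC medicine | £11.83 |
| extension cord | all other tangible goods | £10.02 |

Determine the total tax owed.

Card game £7.17: toys → 7.5% → £0.53775
Bag of rice (5 lb) £7.16: unprepared food → 5.5% → £0.3938
Bluetooth speaker £79.43: electronic goods, under £150.00 → 0% → £0.00
Photo printing (20 prints) £15.09: taxable services → 6.25% → £0.943125
Tablet £741.74: electronic goods, £150.00 or more → 10% → £74.174
Throat lozenges £5.71: OTC medicine → 0% → £0.00
Eye drops £10.32: OTC medicine → 0% → £0.00
LED flashlight £24.71: all other tangible goods → 3.75% → £0.926625
Adhesive bandages £3.53: OTC medicine → 0% → £0.00
Cough syrup £11.83: OTC medicine → 0% → £0.00
Extension cord £10.02: all other tangible goods → 3.75% → £0.37575
Unrounded tax sum = £77.35105 → £77.35

£77.35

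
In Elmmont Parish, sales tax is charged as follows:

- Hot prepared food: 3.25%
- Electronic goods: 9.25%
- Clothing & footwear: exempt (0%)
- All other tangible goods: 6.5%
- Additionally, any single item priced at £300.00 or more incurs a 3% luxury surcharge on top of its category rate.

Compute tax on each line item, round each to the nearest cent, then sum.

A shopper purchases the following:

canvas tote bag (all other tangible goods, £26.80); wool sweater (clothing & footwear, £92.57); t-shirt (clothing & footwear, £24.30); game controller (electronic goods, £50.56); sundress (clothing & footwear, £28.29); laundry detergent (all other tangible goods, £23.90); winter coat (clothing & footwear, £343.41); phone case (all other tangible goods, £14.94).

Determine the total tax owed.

£19.24

Canvas tote bag £26.80: all other tangible goods → 6.5% → £1.74
Wool sweater £92.57: clothing & footwear → 0% → £0.00
T-shirt £24.30: clothing & footwear → 0% → £0.00
Game controller £50.56: electronic goods → 9.25% → £4.68
Sundress £28.29: clothing & footwear → 0% → £0.00
Laundry detergent £23.90: all other tangible goods → 6.5% → £1.55
Winter coat £343.41: clothing & footwear → 0% + 3% surcharge = 3% → £10.30
Phone case £14.94: all other tangible goods → 6.5% → £0.97
Total tax = £1.74 + £4.68 + £1.55 + £10.30 + £0.97 = £19.24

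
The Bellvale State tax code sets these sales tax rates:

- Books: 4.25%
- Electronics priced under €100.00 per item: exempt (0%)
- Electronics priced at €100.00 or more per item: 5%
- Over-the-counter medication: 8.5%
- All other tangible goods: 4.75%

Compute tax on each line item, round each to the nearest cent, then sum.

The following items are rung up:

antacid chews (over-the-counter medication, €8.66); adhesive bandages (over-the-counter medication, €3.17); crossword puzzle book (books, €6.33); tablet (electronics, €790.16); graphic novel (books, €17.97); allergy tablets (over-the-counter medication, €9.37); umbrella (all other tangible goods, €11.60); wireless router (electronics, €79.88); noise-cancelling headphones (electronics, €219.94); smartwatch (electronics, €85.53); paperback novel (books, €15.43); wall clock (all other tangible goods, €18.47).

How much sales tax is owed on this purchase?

€55.44

Antacid chews €8.66: over-the-counter medication → 8.5% → €0.74
Adhesive bandages €3.17: over-the-counter medication → 8.5% → €0.27
Crossword puzzle book €6.33: books → 4.25% → €0.27
Tablet €790.16: electronics, €100.00 or more → 5% → €39.51
Graphic novel €17.97: books → 4.25% → €0.76
Allergy tablets €9.37: over-the-counter medication → 8.5% → €0.80
Umbrella €11.60: all other tangible goods → 4.75% → €0.55
Wireless router €79.88: electronics, under €100.00 → 0% → €0.00
Noise-cancelling headphones €219.94: electronics, €100.00 or more → 5% → €11.00
Smartwatch €85.53: electronics, under €100.00 → 0% → €0.00
Paperback novel €15.43: books → 4.25% → €0.66
Wall clock €18.47: all other tangible goods → 4.75% → €0.88
Total tax = €0.74 + €0.27 + €0.27 + €39.51 + €0.76 + €0.80 + €0.55 + €11.00 + €0.66 + €0.88 = €55.44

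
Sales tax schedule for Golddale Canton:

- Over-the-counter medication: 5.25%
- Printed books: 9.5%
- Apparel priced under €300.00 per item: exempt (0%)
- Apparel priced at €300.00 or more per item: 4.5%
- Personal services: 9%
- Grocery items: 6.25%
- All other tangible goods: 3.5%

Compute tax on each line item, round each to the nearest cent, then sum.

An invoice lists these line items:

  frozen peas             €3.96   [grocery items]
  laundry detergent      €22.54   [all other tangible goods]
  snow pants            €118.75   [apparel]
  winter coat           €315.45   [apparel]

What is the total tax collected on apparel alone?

€14.20

Snow pants €118.75: apparel, under €300.00 → 0% → €0.00
Winter coat €315.45: apparel, €300.00 or more → 4.5% → €14.20
Tax on apparel = €0.00 + €14.20 = €14.20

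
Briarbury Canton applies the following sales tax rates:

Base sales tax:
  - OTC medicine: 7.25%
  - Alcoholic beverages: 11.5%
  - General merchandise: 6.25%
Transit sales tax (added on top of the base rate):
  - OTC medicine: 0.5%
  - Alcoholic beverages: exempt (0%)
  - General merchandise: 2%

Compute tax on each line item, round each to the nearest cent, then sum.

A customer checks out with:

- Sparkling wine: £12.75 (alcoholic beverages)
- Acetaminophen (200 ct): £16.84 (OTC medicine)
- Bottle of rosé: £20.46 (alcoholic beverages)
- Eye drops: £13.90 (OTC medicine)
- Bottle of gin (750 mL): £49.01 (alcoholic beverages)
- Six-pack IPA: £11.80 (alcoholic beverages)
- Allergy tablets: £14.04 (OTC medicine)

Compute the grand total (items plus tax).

Sparkling wine £12.75: alcoholic beverages → 11.5% + 0% transit = 11.5% → £1.47
Acetaminophen (200 ct) £16.84: OTC medicine → 7.25% + 0.5% transit = 7.75% → £1.31
Bottle of rosé £20.46: alcoholic beverages → 11.5% + 0% transit = 11.5% → £2.35
Eye drops £13.90: OTC medicine → 7.25% + 0.5% transit = 7.75% → £1.08
Bottle of gin (750 mL) £49.01: alcoholic beverages → 11.5% + 0% transit = 11.5% → £5.64
Six-pack IPA £11.80: alcoholic beverages → 11.5% + 0% transit = 11.5% → £1.36
Allergy tablets £14.04: OTC medicine → 7.25% + 0.5% transit = 7.75% → £1.09
Subtotal = £138.80; tax = £14.30; total due = £153.10

£153.10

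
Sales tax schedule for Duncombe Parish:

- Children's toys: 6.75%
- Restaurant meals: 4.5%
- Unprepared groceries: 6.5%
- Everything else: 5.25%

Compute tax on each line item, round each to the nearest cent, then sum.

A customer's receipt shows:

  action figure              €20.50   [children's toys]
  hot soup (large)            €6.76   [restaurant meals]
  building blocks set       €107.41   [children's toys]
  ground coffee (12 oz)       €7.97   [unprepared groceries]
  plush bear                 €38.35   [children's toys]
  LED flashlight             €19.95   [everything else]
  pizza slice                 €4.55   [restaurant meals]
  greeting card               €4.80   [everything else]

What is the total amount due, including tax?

€223.83

Action figure €20.50: children's toys → 6.75% → €1.38
Hot soup (large) €6.76: restaurant meals → 4.5% → €0.30
Building blocks set €107.41: children's toys → 6.75% → €7.25
Ground coffee (12 oz) €7.97: unprepared groceries → 6.5% → €0.52
Plush bear €38.35: children's toys → 6.75% → €2.59
LED flashlight €19.95: everything else → 5.25% → €1.05
Pizza slice €4.55: restaurant meals → 4.5% → €0.20
Greeting card €4.80: everything else → 5.25% → €0.25
Subtotal = €210.29; tax = €13.54; total due = €223.83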